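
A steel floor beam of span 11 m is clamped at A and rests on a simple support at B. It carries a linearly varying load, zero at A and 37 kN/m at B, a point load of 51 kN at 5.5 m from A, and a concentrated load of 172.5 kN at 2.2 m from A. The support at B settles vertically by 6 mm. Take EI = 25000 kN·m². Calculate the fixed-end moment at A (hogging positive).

M_A = 643.3 kN·m

Release the roller at B. Primary structure: cantilever fixed at A.
Primary-structure tip deflection at B by superposition:
  triangular load, peak 37 at the free end: 11w₀L⁴/(120EI) = 49657/EI
  point load 51 at a = 5.5: Pa²(3L − a)/(6EI) = 7071/EI
  point load 172.5 at a = 2.2: Pa²(3L − a)/(6EI) = 4286/EI
  δ_0 = 61014/EI
Tip deflection under a unit load at B: L³/(3EI) = 443.7/EI.
With EI = 25000 kN·m²: δ_0 = 2.4406 m and δ_{BB} = 0.017747 m/kN.
Compatibility — the beam at B must follow the support down by 0.006 m: δ_0 − R_B·δ_{BB} = 0.006, so R_B = (2.4406 − 0.006)/0.017747 = 137.2 kN.
Moment equilibrium about A: M_A = Σ(load moments about A) − R_B·L = 2152 − 137.2×11 = 643.3 kN·m.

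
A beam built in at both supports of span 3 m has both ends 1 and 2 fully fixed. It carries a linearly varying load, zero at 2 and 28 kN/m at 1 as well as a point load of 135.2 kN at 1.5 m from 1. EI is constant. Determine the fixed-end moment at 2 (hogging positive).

M_2 = 59.1 kN·m

Take the two fixed-end moments M_1, M_2 as redundants; the released structure is the simple span 12.
On the primary (simply-supported) span, the end slopes from the loading are:
  at 1: triangular load, peak 28: w₀L³/(45EI) = 16.8/EI
  at 2: triangular load, peak 28: 7w₀L³/(360EI) = 14.7/EI
  at 1: point load 135.2 at a = 1.5: Pab(L + b)/(6LEI) = 76.05/EI
  at 2: point load 135.2 at a = 1.5: Pab(L + a)/(6LEI) = 76.05/EI
  θ_10 = 92.85/EI,  θ_20 = 90.75/EI
Flexibility coefficients: a unit moment at one end gives L/(3EI) there and L/(6EI) at the far end, so f₁₁ = f₂₂ = 1/EI and f₁₂ = f₂₁ = 0.5/EI.
Compatibility — zero rotation at each built-in end:
  1 M_1 + 0.5 M_2 = 92.85
  0.5 M_1 + 1 M_2 = 90.75
Solving the pair gives M_1 = 63.3 kN·m and M_2 = 59.1 kN·m (hogging).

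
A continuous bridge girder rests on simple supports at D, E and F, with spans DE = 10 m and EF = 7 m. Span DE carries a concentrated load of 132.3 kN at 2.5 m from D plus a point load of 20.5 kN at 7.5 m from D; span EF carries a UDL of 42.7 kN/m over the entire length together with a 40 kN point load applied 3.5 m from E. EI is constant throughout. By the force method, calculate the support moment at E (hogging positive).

M_E = 240.3 kN·m

Take M_E as the redundant. Released structure: two simple spans DE and EF with a hinge at E.
Discontinuity in slope at E on the released structure — sum the simple-span end rotations:
  span DE: point load 132.3 at a = 2.5: Pab(L + a)/(6LEI) = 516.8/EI
  span DE: point load 20.5 at a = 7.5: Pab(L + a)/(6LEI) = 112.1/EI
  span EF: UDL 42.7: wL³/(24EI) = 610.3/EI
  span EF: point load 40 at a = 3.5: Pab(L + b)/(6LEI) = 122.5/EI
  relative rotation θ_0 = (628.9 + 732.8)/EI = 1362/EI
A unit hogging moment at E produces rotation L₁/(3EI) + L₂/(3EI) = 5.667/EI.
Slope continuity at E: θ_0 = M_E·5.667/EI, so M_E = 1362/5.667 = 240.3 kN·m (hogging).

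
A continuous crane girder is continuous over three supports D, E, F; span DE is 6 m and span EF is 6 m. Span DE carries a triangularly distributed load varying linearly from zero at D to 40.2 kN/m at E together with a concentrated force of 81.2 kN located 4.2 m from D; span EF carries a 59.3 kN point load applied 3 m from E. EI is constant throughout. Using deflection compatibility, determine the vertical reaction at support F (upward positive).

R_F = 8.804 kN

Insert a hinge at E; M_E is the redundant, and each span becomes simply supported.
End slopes at the hinge E, treating each span as simply supported:
  span DE: triangular load, peak 40.2: w₀L³/(45EI) = 193/EI
  span DE: point load 81.2 at a = 4.2: Pab(L + a)/(6LEI) = 173.9/EI
  span EF: point load 59.3 at a = 3: Pab(L + b)/(6LEI) = 133.4/EI
  relative rotation θ_0 = (366.9 + 133.4)/EI = 500.3/EI
A unit hogging moment at E produces rotation L₁/(3EI) + L₂/(3EI) = 4/EI.
Compatibility: M_E·(L₁+L₂)/(3EI) = θ_0, giving M_E = 125.1 kN·m (hogging).
Span EF, ΣM about F: R_E^{EF}·6 = 177.9 + 125.1, so R_E^{EF} = 50.5 kN and R_F = 59.3 − 50.5 = 8.804 kN.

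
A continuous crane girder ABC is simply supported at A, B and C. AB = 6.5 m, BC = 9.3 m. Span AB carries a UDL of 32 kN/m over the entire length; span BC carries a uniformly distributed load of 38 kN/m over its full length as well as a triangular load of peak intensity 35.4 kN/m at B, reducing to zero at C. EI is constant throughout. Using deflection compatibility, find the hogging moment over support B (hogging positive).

Release continuity at B by inserting a hinge; the redundant is the internal moment M_B. The primary structure is two simply-supported spans AB and BC.
Rotations at B on the released spans (each span's end-slope, ×1/EI):
  span AB: UDL 32: wL³/(24EI) = 366.2/EI
  span BC: UDL 38: wL³/(24EI) = 1274/EI
  span BC: triangular load, peak 35.4: w₀L³/(45EI) = 632.8/EI
  relative rotation θ_0 = (366.2 + 1906)/EI = 2272/EI
A unit hogging moment at B produces rotation L₁/(3EI) + L₂/(3EI) = 5.267/EI.
Compatibility: M_B·(L₁+L₂)/(3EI) = θ_0, giving M_B = 431.5 kN·m (hogging).

M_B = 431.5 kN·m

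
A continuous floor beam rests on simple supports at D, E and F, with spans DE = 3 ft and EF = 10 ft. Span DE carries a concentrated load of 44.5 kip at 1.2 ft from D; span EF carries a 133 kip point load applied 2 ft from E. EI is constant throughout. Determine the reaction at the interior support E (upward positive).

R_E = 190.3 kip

Insert a hinge at E; M_E is the redundant, and each span becomes simply supported.
Discontinuity in slope at E on the released structure — sum the simple-span end rotations:
  span DE: point load 44.5 at a = 1.2: Pab(L + a)/(6LEI) = 22.43/EI
  span EF: point load 133 at a = 2: Pab(L + b)/(6LEI) = 638.4/EI
  relative rotation θ_0 = (22.43 + 638.4)/EI = 660.8/EI
A unit hogging moment at E produces rotation L₁/(3EI) + L₂/(3EI) = 4.333/EI.
Compatibility: M_E·(L₁+L₂)/(3EI) = θ_0, giving M_E = 152.5 kip·ft (hogging).
Span DE, ΣM about D with M_E applied at E: R_E^{DE}·3 = 53.4 + 152.5, so R_E^{DE} = 68.63 kip and R_D = 44.5 − 68.63 = -24.13 kip.
Span EF, ΣM about F: R_E^{EF}·10 = 1064 + 152.5, so R_E^{EF} = 121.6 kip and R_F = 133 − 121.6 = 11.35 kip.
R_E = 68.63 + 121.6 = 190.3 kip.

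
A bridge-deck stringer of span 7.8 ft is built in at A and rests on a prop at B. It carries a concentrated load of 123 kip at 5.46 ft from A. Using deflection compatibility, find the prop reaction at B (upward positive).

Remove the prop at B; the released (primary) structure is a cantilever built in at A.
Downward deflection at the released point B due to the loads:
  point load 123 at a = 5.46: Pa²(3L − a)/(6EI) = 10964/EI
Flexibility coefficient — unit upward force at B: δ_{BB} = L³/(3EI) = 158.2/EI.
The prop prevents deflection at B: R_B = δ_0/δ_{BB} = 10964/158.2 = 69.31 kip.

R_B = 69.31 kip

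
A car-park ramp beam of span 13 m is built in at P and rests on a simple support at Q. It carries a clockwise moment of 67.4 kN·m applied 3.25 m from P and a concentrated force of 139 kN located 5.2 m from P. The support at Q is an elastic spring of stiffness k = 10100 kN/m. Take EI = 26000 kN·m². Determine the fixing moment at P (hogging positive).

M_P = 371.6 kN·m

Take the reaction at Q as the redundant and release it; the primary structure is a cantilever fixed at P.
Free-end deflection of the primary structure under the applied loading (downward +):
  clockwise couple 67.4 at a = 3.25: M₀a(2L − a)/(2EI) = 2492/EI
  point load 139 at a = 5.2: Pa²(3L − a)/(6EI) = 21173/EI
  δ_0 = 23665/EI
Tip deflection under a unit load at Q: L³/(3EI) = 732.3/EI.
With EI = 26000 kN·m²: δ_0 = 0.91019 m and δ_{QQ} = 0.028167 m/kN.
Compatibility — the spring shortens by R_Q/k under the reaction it provides: δ_0 − R_Q·δ_{QQ} = R_Q/k. With 1/k = 0.000099 m/kN, R_Q = δ_0 / (δ_{QQ} + 1/k) = 0.91019 / (0.028167 + 0.000099) = 32.2 kN.
Moment equilibrium about P: M_P = Σ(load moments about P) − R_Q·L = 790.2 − 32.2×13 = 371.6 kN·m.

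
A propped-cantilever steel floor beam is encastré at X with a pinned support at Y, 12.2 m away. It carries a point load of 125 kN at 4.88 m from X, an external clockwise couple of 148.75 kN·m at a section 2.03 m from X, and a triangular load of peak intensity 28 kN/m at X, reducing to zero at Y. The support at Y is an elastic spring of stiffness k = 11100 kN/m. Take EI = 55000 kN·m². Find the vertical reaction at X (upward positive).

R_X = 230.6 kN

Release the roller at Y. Primary structure: cantilever fixed at X.
Deflection at Y on the released cantilever, summing each load's contribution:
  point load 125 at a = 4.88: Pa²(3L − a)/(6EI) = 15737/EI
  clockwise couple 148.75 at a = 2.03: M₀a(2L − a)/(2EI) = 3377/EI
  triangular load, peak 28 at the fixed end: w₀L⁴/(30EI) = 20676/EI
  δ_0 = 39791/EI
Flexibility coefficient — unit upward force at Y: δ_{YY} = L³/(3EI) = 605.3/EI.
With EI = 55000 kN·m²: δ_0 = 0.72348 m and δ_{YY} = 0.011005 m/kN.
Compatibility — the spring shortens by R_Y/k under the reaction it provides: δ_0 − R_Y·δ_{YY} = R_Y/k. With 1/k = 0.00009 m/kN, R_Y = δ_0 / (δ_{YY} + 1/k) = 0.72348 / (0.011005 + 0.00009) = 65.21 kN.
Vertical equilibrium: R_X = ΣP − R_Y = 295.8 − 65.21 = 230.6 kN.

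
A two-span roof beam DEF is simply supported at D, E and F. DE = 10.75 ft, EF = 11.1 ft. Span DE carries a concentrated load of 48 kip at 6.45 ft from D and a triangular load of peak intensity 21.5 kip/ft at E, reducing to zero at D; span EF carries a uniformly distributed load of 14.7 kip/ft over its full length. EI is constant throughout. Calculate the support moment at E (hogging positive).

M_E = 245.2 kip·ft

Take M_E as the redundant. Released structure: two simple spans DE and EF with a hinge at E.
Discontinuity in slope at E on the released structure — sum the simple-span end rotations:
  span DE: point load 48 at a = 6.45: Pab(L + a)/(6LEI) = 355/EI
  span DE: triangular load, peak 21.5: w₀L³/(45EI) = 593.5/EI
  span EF: UDL 14.7: wL³/(24EI) = 837.7/EI
  relative rotation θ_0 = (948.5 + 837.7)/EI = 1786/EI
A unit hogging moment at E produces rotation L₁/(3EI) + L₂/(3EI) = 7.283/EI.
Slope continuity at E: θ_0 = M_E·7.283/EI, so M_E = 1786/7.283 = 245.2 kip·ft (hogging).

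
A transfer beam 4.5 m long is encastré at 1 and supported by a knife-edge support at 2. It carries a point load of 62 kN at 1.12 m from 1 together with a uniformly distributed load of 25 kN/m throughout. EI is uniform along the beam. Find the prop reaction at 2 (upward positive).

Take the reaction at 2 as the redundant and release it; the primary structure is a cantilever fixed at 1.
Deflection at 2 on the released cantilever, summing each load's contribution:
  point load 62 at a = 1.12: Pa²(3L − a)/(6EI) = 160.5/EI
  UDL 25: wL⁴/(8EI) = 1281/EI
  δ_0 = 1442/EI
Tip deflection under a unit load at 2: L³/(3EI) = 30.38/EI.
The prop prevents deflection at 2: R_2 = δ_0/δ_{22} = 1442/30.38 = 47.47 kN.

R_2 = 47.47 kN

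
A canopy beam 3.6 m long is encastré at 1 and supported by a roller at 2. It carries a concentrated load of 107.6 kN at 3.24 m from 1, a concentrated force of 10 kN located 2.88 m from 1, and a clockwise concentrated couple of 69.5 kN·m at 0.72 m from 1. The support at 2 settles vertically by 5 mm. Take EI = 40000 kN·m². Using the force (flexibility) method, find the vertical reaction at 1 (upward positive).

R_1 = 21.48 kN

Remove the prop at 2; the released (primary) structure is a cantilever built in at 1.
Downward deflection at the released point 2 due to the loads:
  point load 107.6 at a = 3.24: Pa²(3L − a)/(6EI) = 1423/EI
  point load 10 at a = 2.88: Pa²(3L − a)/(6EI) = 109.5/EI
  clockwise couple 69.5 at a = 0.72: M₀a(2L − a)/(2EI) = 162.1/EI
  δ_0 = 1695/EI
Flexibility coefficient — unit upward force at 2: δ_{22} = L³/(3EI) = 15.55/EI.
With EI = 40000 kN·m²: δ_0 = 0.042371 m and δ_{22} = 0.000389 m/kN.
Compatibility — the beam at 2 must follow the support down by 0.005 m: δ_0 − R_2·δ_{22} = 0.005, so R_2 = (0.042371 − 0.005)/0.000389 = 96.12 kN.
Vertical equilibrium: R_1 = ΣP − R_2 = 117.6 − 96.12 = 21.48 kN.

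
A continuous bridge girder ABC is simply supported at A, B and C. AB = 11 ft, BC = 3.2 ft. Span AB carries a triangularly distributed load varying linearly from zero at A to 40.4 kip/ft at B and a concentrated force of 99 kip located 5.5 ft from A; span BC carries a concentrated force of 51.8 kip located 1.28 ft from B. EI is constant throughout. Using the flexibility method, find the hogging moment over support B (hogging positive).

M_B = 417.8 kip·ft

Insert a hinge at B; M_B is the redundant, and each span becomes simply supported.
End slopes at the hinge B, treating each span as simply supported:
  span AB: triangular load, peak 40.4: w₀L³/(45EI) = 1195/EI
  span AB: point load 99 at a = 5.5: Pab(L + a)/(6LEI) = 748.7/EI
  span BC: point load 51.8 at a = 1.28: Pab(L + b)/(6LEI) = 33.95/EI
  relative rotation θ_0 = (1944 + 33.95)/EI = 1978/EI
A unit hogging moment at B produces rotation L₁/(3EI) + L₂/(3EI) = 4.733/EI.
Slope continuity at B: θ_0 = M_B·4.733/EI, so M_B = 1978/4.733 = 417.8 kip·ft (hogging).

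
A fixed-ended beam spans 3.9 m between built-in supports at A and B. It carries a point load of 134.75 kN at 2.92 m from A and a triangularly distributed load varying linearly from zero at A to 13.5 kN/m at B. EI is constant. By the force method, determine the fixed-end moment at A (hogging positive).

M_A = 31.69 kN·m

Take the two fixed-end moments M_A, M_B as redundants; the released structure is the simple span AB.
End rotations of the released simple span under the applied load (×1/EI):
  at A: point load 134.75 at a = 2.92: Pab(L + b)/(6LEI) = 80.42/EI
  at B: point load 134.75 at a = 2.92: Pab(L + a)/(6LEI) = 112.4/EI
  at A: triangular load, peak 13.5: 7w₀L³/(360EI) = 15.57/EI
  at B: triangular load, peak 13.5: w₀L³/(45EI) = 17.8/EI
  θ_A0 = 95.99/EI,  θ_B0 = 130.2/EI
Flexibility coefficients: a unit moment at one end gives L/(3EI) there and L/(6EI) at the far end, so f₁₁ = f₂₂ = 1.3/EI and f₁₂ = f₂₁ = 0.65/EI.
Compatibility — zero rotation at each built-in end:
  1.3 M_A + 0.65 M_B = 95.99
  0.65 M_A + 1.3 M_B = 130.2
Solving the pair gives M_A = 31.69 kN·m and M_B = 84.29 kN·m (hogging).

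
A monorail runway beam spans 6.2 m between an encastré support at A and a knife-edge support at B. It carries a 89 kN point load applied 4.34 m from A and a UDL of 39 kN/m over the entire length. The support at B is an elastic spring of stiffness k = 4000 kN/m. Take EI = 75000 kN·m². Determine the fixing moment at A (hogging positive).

Choose R_B as the redundant. The primary structure is the cantilever fixed at A.
Free-end deflection of the primary structure under the applied loading (downward +):
  point load 89 at a = 4.34: Pa²(3L − a)/(6EI) = 3984/EI
  UDL 39: wL⁴/(8EI) = 7203/EI
  δ_0 = 11188/EI
Flexibility coefficient — unit upward force at B: δ_{BB} = L³/(3EI) = 79.44/EI.
With EI = 75000 kN·m²: δ_0 = 0.14917 m and δ_{BB} = 0.001059 m/kN.
Compatibility — the spring shortens by R_B/k under the reaction it provides: δ_0 − R_B·δ_{BB} = R_B/k. With 1/k = 0.00025 m/kN, R_B = δ_0 / (δ_{BB} + 1/k) = 0.14917 / (0.001059 + 0.00025) = 113.9 kN.
Moment equilibrium about A: M_A = Σ(load moments about A) − R_B·L = 1136 − 113.9×6.2 = 429.4 kN·m.

M_A = 429.4 kN·m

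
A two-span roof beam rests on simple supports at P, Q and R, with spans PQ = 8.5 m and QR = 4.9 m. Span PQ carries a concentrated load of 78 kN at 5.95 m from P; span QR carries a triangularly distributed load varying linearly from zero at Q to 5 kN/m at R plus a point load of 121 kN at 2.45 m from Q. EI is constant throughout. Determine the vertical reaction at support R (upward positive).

R_R = 44.53 kN

Release continuity at Q by inserting a hinge; the redundant is the internal moment M_Q. The primary structure is two simply-supported spans PQ and QR.
Discontinuity in slope at Q on the released structure — sum the simple-span end rotations:
  span PQ: point load 78 at a = 5.95: Pab(L + a)/(6LEI) = 335.3/EI
  span QR: triangular load, peak 5: 7w₀L³/(360EI) = 11.44/EI
  span QR: point load 121 at a = 2.45: Pab(L + b)/(6LEI) = 181.6/EI
  relative rotation θ_0 = (335.3 + 193)/EI = 528.3/EI
A unit hogging moment at Q produces rotation L₁/(3EI) + L₂/(3EI) = 4.467/EI.
Compatibility: M_Q·(L₁+L₂)/(3EI) = θ_0, giving M_Q = 118.3 kN·m (hogging).
Span QR, ΣM about R: R_Q^{QR}·4.9 = 316.5 + 118.3, so R_Q^{QR} = 88.72 kN and R_R = 133.2 − 88.72 = 44.53 kN.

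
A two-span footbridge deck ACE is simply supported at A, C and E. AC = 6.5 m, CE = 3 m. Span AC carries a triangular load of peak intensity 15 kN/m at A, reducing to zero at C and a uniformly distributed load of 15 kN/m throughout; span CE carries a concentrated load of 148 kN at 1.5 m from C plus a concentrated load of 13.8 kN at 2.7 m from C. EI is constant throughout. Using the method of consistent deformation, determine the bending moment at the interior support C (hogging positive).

M_C = 106.4 kN·m

Insert a hinge at C; M_C is the redundant, and each span becomes simply supported.
End slopes at the hinge C, treating each span as simply supported:
  span AC: triangular load, peak 15: 7w₀L³/(360EI) = 80.1/EI
  span AC: UDL 15: wL³/(24EI) = 171.6/EI
  span CE: point load 148 at a = 1.5: Pab(L + b)/(6LEI) = 83.25/EI
  span CE: point load 13.8 at a = 2.7: Pab(L + b)/(6LEI) = 2.049/EI
  relative rotation θ_0 = (251.7 + 85.3)/EI = 337/EI
A unit hogging moment at C produces rotation L₁/(3EI) + L₂/(3EI) = 3.167/EI.
Slope continuity at C: θ_0 = M_C·3.167/EI, so M_C = 337/3.167 = 106.4 kN·m (hogging).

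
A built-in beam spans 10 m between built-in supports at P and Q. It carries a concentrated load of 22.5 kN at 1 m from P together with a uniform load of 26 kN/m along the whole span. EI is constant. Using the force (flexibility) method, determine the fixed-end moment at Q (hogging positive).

Take the two fixed-end moments M_P, M_Q as redundants; the released structure is the simple span PQ.
Simple-span end rotations at P and Q under the given loads:
  at P: point load 22.5 at a = 1: Pab(L + b)/(6LEI) = 64.12/EI
  at Q: point load 22.5 at a = 1: Pab(L + a)/(6LEI) = 37.12/EI
  at P: UDL 26: wL³/(24EI) = 1083/EI
  at Q: UDL 26: wL³/(24EI) = 1083/EI
  θ_P0 = 1147/EI,  θ_Q0 = 1120/EI
Flexibility coefficients: a unit moment at one end gives L/(3EI) there and L/(6EI) at the far end, so f₁₁ = f₂₂ = 3.333/EI and f₁₂ = f₂₁ = 1.667/EI.
Compatibility — zero rotation at each built-in end:
  3.333 M_P + 1.667 M_Q = 1147
  1.667 M_P + 3.333 M_Q = 1120
Solving the pair gives M_P = 234.9 kN·m and M_Q = 218.7 kN·m (hogging).

M_Q = 218.7 kN·m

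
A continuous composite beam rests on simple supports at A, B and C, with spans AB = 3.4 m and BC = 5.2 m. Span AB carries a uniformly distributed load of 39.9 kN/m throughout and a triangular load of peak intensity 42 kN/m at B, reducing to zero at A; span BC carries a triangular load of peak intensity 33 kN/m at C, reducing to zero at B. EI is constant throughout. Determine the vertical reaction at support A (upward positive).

Release continuity at B by inserting a hinge; the redundant is the internal moment M_B. The primary structure is two simply-supported spans AB and BC.
Discontinuity in slope at B on the released structure — sum the simple-span end rotations:
  span AB: UDL 39.9: wL³/(24EI) = 65.34/EI
  span AB: triangular load, peak 42: w₀L³/(45EI) = 36.68/EI
  span BC: triangular load, peak 33: 7w₀L³/(360EI) = 90.22/EI
  relative rotation θ_0 = (102 + 90.22)/EI = 192.3/EI
A unit hogging moment at B produces rotation L₁/(3EI) + L₂/(3EI) = 2.867/EI.
Compatibility: M_B·(L₁+L₂)/(3EI) = θ_0, giving M_B = 67.06 kN·m (hogging).
Span AB, ΣM about A with M_B applied at B: R_B^{AB}·3.4 = 392.5 + 67.06, so R_B^{AB} = 135.2 kN and R_A = 207.1 − 135.2 = 71.91 kN.

R_A = 71.91 kN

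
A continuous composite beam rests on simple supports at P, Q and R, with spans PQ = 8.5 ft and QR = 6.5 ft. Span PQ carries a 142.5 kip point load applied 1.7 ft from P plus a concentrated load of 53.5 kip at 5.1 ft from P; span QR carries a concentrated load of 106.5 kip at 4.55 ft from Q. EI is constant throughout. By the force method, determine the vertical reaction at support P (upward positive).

Release continuity at Q by inserting a hinge; the redundant is the internal moment M_Q. The primary structure is two simply-supported spans PQ and QR.
Discontinuity in slope at Q on the released structure — sum the simple-span end rotations:
  span PQ: point load 142.5 at a = 1.7: Pab(L + a)/(6LEI) = 329.5/EI
  span PQ: point load 53.5 at a = 5.1: Pab(L + a)/(6LEI) = 247.4/EI
  span QR: point load 106.5 at a = 4.55: Pab(L + b)/(6LEI) = 204.7/EI
  relative rotation θ_0 = (576.8 + 204.7)/EI = 781.6/EI
A unit hogging moment at Q produces rotation L₁/(3EI) + L₂/(3EI) = 5/EI.
Compatibility: M_Q·(L₁+L₂)/(3EI) = θ_0, giving M_Q = 156.3 kip·ft (hogging).
Span PQ, ΣM about P with M_Q applied at Q: R_Q^{PQ}·8.5 = 515.1 + 156.3, so R_Q^{PQ} = 78.99 kip and R_P = 196 − 78.99 = 117 kip.

R_P = 117 kip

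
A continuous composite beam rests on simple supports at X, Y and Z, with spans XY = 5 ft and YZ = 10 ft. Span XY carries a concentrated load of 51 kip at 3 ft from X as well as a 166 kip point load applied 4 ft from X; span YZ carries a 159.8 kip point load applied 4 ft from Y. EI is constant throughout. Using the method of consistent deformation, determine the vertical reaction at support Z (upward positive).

Take M_Y as the redundant. Released structure: two simple spans XY and YZ with a hinge at Y.
Discontinuity in slope at Y on the released structure — sum the simple-span end rotations:
  span XY: point load 51 at a = 3: Pab(L + a)/(6LEI) = 81.6/EI
  span XY: point load 166 at a = 4: Pab(L + a)/(6LEI) = 199.2/EI
  span YZ: point load 159.8 at a = 4: Pab(L + b)/(6LEI) = 1023/EI
  relative rotation θ_0 = (280.8 + 1023)/EI = 1304/EI
A unit hogging moment at Y produces rotation L₁/(3EI) + L₂/(3EI) = 5/EI.
Compatibility: M_Y·(L₁+L₂)/(3EI) = θ_0, giving M_Y = 260.7 kip·ft (hogging).
Span YZ, ΣM about Z: R_Y^{YZ}·10 = 958.8 + 260.7, so R_Y^{YZ} = 122 kip and R_Z = 159.8 − 122 = 37.85 kip.

R_Z = 37.85 kip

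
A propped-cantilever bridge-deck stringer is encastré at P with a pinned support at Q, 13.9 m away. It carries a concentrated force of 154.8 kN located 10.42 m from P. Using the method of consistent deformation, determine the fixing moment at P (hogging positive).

M_P = 252.5 kN·m

Choose R_Q as the redundant. The primary structure is the cantilever fixed at P.
Primary-structure tip deflection at Q by superposition:
  point load 154.8 at a = 10.42: Pa²(3L − a)/(6EI) = 87624/EI
Flexibility coefficient — unit upward force at Q: δ_{QQ} = L³/(3EI) = 895.2/EI.
Compatibility at Q: δ_0 − R_Q·δ_{QQ} = 0, so R_Q = 87624/895.2 = 97.88 kN.
Moment equilibrium about P: M_P = Σ(load moments about P) − R_Q·L = 1613 − 97.88×13.9 = 252.5 kN·m.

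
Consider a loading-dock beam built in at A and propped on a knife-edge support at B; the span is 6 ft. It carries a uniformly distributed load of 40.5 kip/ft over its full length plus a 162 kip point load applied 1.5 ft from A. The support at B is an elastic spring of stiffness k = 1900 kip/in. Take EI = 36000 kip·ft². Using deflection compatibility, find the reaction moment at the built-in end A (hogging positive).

M_A = 355.2 kip·ft

Take the reaction at B as the redundant and release it; the primary structure is a cantilever fixed at A.
Free-end deflection of the primary structure under the applied loading (downward +):
  UDL 40.5: wL⁴/(8EI) = 6561/EI
  point load 162 at a = 1.5: Pa²(3L − a)/(6EI) = 1002/EI
  δ_0 = 7563/EI
Tip deflection under a unit load at B: L³/(3EI) = 72/EI.
With EI = 36000 kip·ft²: δ_0 = 0.21009 ft and δ_{BB} = 0.002 ft/kip.
Compatibility — the spring shortens by R_B/k under the reaction it provides: δ_0 − R_B·δ_{BB} = R_B/k. With 1/k = 1/(1900×12) ft/kip = 0.000044 ft/kip, R_B = δ_0 / (δ_{BB} + 1/k) = 0.21009 / (0.002 + 0.000044) = 102.8 kip.
Moment equilibrium about A: M_A = Σ(load moments about A) − R_B·L = 972 − 102.8×6 = 355.2 kip·ft.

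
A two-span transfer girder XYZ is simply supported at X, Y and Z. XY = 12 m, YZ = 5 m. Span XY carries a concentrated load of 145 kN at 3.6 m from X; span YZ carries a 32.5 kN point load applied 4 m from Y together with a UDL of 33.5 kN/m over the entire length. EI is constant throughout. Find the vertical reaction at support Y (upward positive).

R_Y = 191.3 kN

Take M_Y as the redundant. Released structure: two simple spans XY and YZ with a hinge at Y.
Rotations at Y on the released spans (each span's end-slope, ×1/EI):
  span XY: point load 145 at a = 3.6: Pab(L + a)/(6LEI) = 950/EI
  span YZ: point load 32.5 at a = 4: Pab(L + b)/(6LEI) = 26/EI
  span YZ: UDL 33.5: wL³/(24EI) = 174.5/EI
  relative rotation θ_0 = (950 + 200.5)/EI = 1151/EI
A unit hogging moment at Y produces rotation L₁/(3EI) + L₂/(3EI) = 5.667/EI.
Compatibility: M_Y·(L₁+L₂)/(3EI) = θ_0, giving M_Y = 203 kN·m (hogging).
Span XY, ΣM about X with M_Y applied at Y: R_Y^{XY}·12 = 522 + 203, so R_Y^{XY} = 60.42 kN and R_X = 145 − 60.42 = 84.58 kN.
Span YZ, ΣM about Z: R_Y^{YZ}·5 = 451.2 + 203, so R_Y^{YZ} = 130.9 kN and R_Z = 200 − 130.9 = 69.14 kN.
R_Y = 60.42 + 130.9 = 191.3 kN.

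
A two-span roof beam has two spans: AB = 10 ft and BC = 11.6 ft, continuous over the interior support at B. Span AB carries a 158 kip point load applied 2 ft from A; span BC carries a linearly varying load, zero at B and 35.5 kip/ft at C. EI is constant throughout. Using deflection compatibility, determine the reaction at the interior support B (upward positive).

R_B = 141.2 kip

Take M_B as the redundant. Released structure: two simple spans AB and BC with a hinge at B.
Rotations at B on the released spans (each span's end-slope, ×1/EI):
  span AB: point load 158 at a = 2: Pab(L + a)/(6LEI) = 505.6/EI
  span BC: triangular load, peak 35.5: 7w₀L³/(360EI) = 1077/EI
  relative rotation θ_0 = (505.6 + 1077)/EI = 1583/EI
A unit hogging moment at B produces rotation L₁/(3EI) + L₂/(3EI) = 7.2/EI.
Slope continuity at B: θ_0 = M_B·7.2/EI, so M_B = 1583/7.2 = 219.9 kip·ft (hogging).
Span AB, ΣM about A with M_B applied at B: R_B^{AB}·10 = 316 + 219.9, so R_B^{AB} = 53.59 kip and R_A = 158 − 53.59 = 104.4 kip.
Span BC, ΣM about C: R_B^{BC}·11.6 = 796.1 + 219.9, so R_B^{BC} = 87.59 kip and R_C = 205.9 − 87.59 = 118.3 kip.
R_B = 53.59 + 87.59 = 141.2 kip.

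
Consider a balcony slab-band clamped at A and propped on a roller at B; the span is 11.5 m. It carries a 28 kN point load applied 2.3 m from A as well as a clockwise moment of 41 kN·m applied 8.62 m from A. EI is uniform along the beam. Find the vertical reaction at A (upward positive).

R_A = 21.42 kN

Take the reaction at B as the redundant and release it; the primary structure is a cantilever fixed at A.
Downward deflection at the released point B due to the loads:
  point load 28 at a = 2.3: Pa²(3L − a)/(6EI) = 794.9/EI
  clockwise couple 41 at a = 8.62: M₀a(2L − a)/(2EI) = 2541/EI
  δ_0 = 3336/EI
Tip deflection under a unit load at B: L³/(3EI) = 507/EI.
The prop prevents deflection at B: R_B = δ_0/δ_{BB} = 3336/507 = 6.58 kN.
Vertical equilibrium: R_A = ΣP − R_B = 28 − 6.58 = 21.42 kN.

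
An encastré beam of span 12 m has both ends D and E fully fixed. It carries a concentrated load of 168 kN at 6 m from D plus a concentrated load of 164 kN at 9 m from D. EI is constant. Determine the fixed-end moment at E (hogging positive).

M_E = 528.8 kN·m

Take the two fixed-end moments M_D, M_E as redundants; the released structure is the simple span DE.
Simple-span end rotations at D and E under the given loads:
  at D: point load 168 at a = 6: Pab(L + b)/(6LEI) = 1512/EI
  at E: point load 168 at a = 6: Pab(L + a)/(6LEI) = 1512/EI
  at D: point load 164 at a = 9: Pab(L + b)/(6LEI) = 922.5/EI
  at E: point load 164 at a = 9: Pab(L + a)/(6LEI) = 1292/EI
  θ_D0 = 2434/EI,  θ_E0 = 2804/EI
Flexibility coefficients: a unit moment at one end gives L/(3EI) there and L/(6EI) at the far end, so f₁₁ = f₂₂ = 4/EI and f₁₂ = f₂₁ = 2/EI.
Compatibility — zero rotation at each built-in end:
  4 M_D + 2 M_E = 2434
  2 M_D + 4 M_E = 2804
Solving the pair gives M_D = 344.2 kN·m and M_E = 528.8 kN·m (hogging).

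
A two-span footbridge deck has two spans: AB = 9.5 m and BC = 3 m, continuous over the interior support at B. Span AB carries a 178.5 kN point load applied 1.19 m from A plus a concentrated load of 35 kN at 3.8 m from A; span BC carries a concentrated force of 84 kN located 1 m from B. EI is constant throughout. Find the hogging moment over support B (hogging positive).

Take M_B as the redundant. Released structure: two simple spans AB and BC with a hinge at B.
End slopes at the hinge B, treating each span as simply supported:
  span AB: point load 178.5 at a = 1.19: Pab(L + a)/(6LEI) = 331/EI
  span AB: point load 35 at a = 3.8: Pab(L + a)/(6LEI) = 176.9/EI
  span BC: point load 84 at a = 1: Pab(L + b)/(6LEI) = 46.67/EI
  relative rotation θ_0 = (507.9 + 46.67)/EI = 554.6/EI
A unit hogging moment at B produces rotation L₁/(3EI) + L₂/(3EI) = 4.167/EI.
Compatibility: M_B·(L₁+L₂)/(3EI) = θ_0, giving M_B = 133.1 kN·m (hogging).

M_B = 133.1 kN·m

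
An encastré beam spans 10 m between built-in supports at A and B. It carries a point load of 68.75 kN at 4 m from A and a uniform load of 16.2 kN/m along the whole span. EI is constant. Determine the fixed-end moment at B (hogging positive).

Take the two fixed-end moments M_A, M_B as redundants; the released structure is the simple span AB.
On the primary (simply-supported) span, the end slopes from the loading are:
  at A: point load 68.75 at a = 4: Pab(L + b)/(6LEI) = 440/EI
  at B: point load 68.75 at a = 4: Pab(L + a)/(6LEI) = 385/EI
  at A: UDL 16.2: wL³/(24EI) = 675/EI
  at B: UDL 16.2: wL³/(24EI) = 675/EI
  θ_A0 = 1115/EI,  θ_B0 = 1060/EI
Flexibility coefficients: a unit moment at one end gives L/(3EI) there and L/(6EI) at the far end, so f₁₁ = f₂₂ = 3.333/EI and f₁₂ = f₂₁ = 1.667/EI.
Compatibility — zero rotation at each built-in end:
  3.333 M_A + 1.667 M_B = 1115
  1.667 M_A + 3.333 M_B = 1060
Solving the pair gives M_A = 234 kN·m and M_B = 201 kN·m (hogging).

M_B = 201 kN·m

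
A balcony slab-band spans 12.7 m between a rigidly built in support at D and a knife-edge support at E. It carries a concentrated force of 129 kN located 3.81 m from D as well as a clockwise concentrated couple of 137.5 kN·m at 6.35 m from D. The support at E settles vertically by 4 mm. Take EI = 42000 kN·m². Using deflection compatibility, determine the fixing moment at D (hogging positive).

Release the roller at E. Primary structure: cantilever fixed at D.
Primary-structure tip deflection at E by superposition:
  point load 129 at a = 3.81: Pa²(3L − a)/(6EI) = 10702/EI
  clockwise couple 137.5 at a = 6.35: M₀a(2L − a)/(2EI) = 8317/EI
  δ_0 = 19018/EI
Flexibility coefficient — unit upward force at E: δ_{EE} = L³/(3EI) = 682.8/EI.
With EI = 42000 kN·m²: δ_0 = 0.45282 m and δ_{EE} = 0.016257 m/kN.
Compatibility — the beam at E must follow the support down by 0.004 m: δ_0 − R_E·δ_{EE} = 0.004, so R_E = (0.45282 − 0.004)/0.016257 = 27.61 kN.
Moment equilibrium about D: M_D = Σ(load moments about D) − R_E·L = 629 − 27.61×12.7 = 278.4 kN·m.

M_D = 278.4 kN·m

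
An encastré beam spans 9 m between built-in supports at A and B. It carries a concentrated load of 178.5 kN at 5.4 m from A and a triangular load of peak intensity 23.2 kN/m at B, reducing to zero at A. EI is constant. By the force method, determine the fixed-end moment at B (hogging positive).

M_B = 325.3 kN·m

Take the two fixed-end moments M_A, M_B as redundants; the released structure is the simple span AB.
On the primary (simply-supported) span, the end slopes from the loading are:
  at A: point load 178.5 at a = 5.4: Pab(L + b)/(6LEI) = 809.7/EI
  at B: point load 178.5 at a = 5.4: Pab(L + a)/(6LEI) = 925.3/EI
  at A: triangular load, peak 23.2: 7w₀L³/(360EI) = 328.9/EI
  at B: triangular load, peak 23.2: w₀L³/(45EI) = 375.8/EI
  θ_A0 = 1139/EI,  θ_B0 = 1301/EI
Flexibility coefficients: a unit moment at one end gives L/(3EI) there and L/(6EI) at the far end, so f₁₁ = f₂₂ = 3/EI and f₁₂ = f₂₁ = 1.5/EI.
Compatibility — zero rotation at each built-in end:
  3 M_A + 1.5 M_B = 1139
  1.5 M_A + 3 M_B = 1301
Solving the pair gives M_A = 216.9 kN·m and M_B = 325.3 kN·m (hogging).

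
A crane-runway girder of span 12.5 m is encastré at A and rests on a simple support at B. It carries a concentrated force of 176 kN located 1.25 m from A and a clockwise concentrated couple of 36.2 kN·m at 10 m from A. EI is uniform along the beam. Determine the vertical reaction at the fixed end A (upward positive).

R_A = 169.3 kN

Take the reaction at B as the redundant and release it; the primary structure is a cantilever fixed at A.
Free-end deflection of the primary structure under the applied loading (downward +):
  point load 176 at a = 1.25: Pa²(3L − a)/(6EI) = 1661/EI
  clockwise couple 36.2 at a = 10: M₀a(2L − a)/(2EI) = 2715/EI
  δ_0 = 4376/EI
Tip deflection under a unit load at B: L³/(3EI) = 651/EI.
Compatibility at B: δ_0 − R_B·δ_{BB} = 0, so R_B = 4376/651 = 6.722 kN.
Vertical equilibrium: R_A = ΣP − R_B = 176 − 6.722 = 169.3 kN.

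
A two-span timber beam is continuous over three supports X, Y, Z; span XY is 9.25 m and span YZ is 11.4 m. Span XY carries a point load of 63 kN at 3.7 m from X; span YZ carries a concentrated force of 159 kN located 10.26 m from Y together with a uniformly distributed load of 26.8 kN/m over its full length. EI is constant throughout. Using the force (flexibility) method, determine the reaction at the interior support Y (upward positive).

R_Y = 259.2 kN

Insert a hinge at Y; M_Y is the redundant, and each span becomes simply supported.
Rotations at Y on the released spans (each span's end-slope, ×1/EI):
  span XY: point load 63 at a = 3.7: Pab(L + a)/(6LEI) = 301.9/EI
  span YZ: point load 159 at a = 10.26: Pab(L + b)/(6LEI) = 341/EI
  span YZ: UDL 26.8: wL³/(24EI) = 1654/EI
  relative rotation θ_0 = (301.9 + 1995)/EI = 2297/EI
A unit hogging moment at Y produces rotation L₁/(3EI) + L₂/(3EI) = 6.883/EI.
Compatibility: M_Y·(L₁+L₂)/(3EI) = θ_0, giving M_Y = 333.7 kN·m (hogging).
Span XY, ΣM about X with M_Y applied at Y: R_Y^{XY}·9.25 = 233.1 + 333.7, so R_Y^{XY} = 61.28 kN and R_X = 63 − 61.28 = 1.721 kN.
Span YZ, ΣM about Z: R_Y^{YZ}·11.4 = 1923 + 333.7, so R_Y^{YZ} = 197.9 kN and R_Z = 464.5 − 197.9 = 266.6 kN.
R_Y = 61.28 + 197.9 = 259.2 kN.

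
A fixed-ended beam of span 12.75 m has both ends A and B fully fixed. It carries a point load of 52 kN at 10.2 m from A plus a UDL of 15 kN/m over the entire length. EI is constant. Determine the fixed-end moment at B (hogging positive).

Take the two fixed-end moments M_A, M_B as redundants; the released structure is the simple span AB.
Simple-span end rotations at A and B under the given loads:
  at A: point load 52 at a = 10.2: Pab(L + b)/(6LEI) = 270.5/EI
  at B: point load 52 at a = 10.2: Pab(L + a)/(6LEI) = 405.8/EI
  at A: UDL 15: wL³/(24EI) = 1295/EI
  at B: UDL 15: wL³/(24EI) = 1295/EI
  θ_A0 = 1566/EI,  θ_B0 = 1701/EI
Flexibility coefficients: a unit moment at one end gives L/(3EI) there and L/(6EI) at the far end, so f₁₁ = f₂₂ = 4.25/EI and f₁₂ = f₂₁ = 2.125/EI.
Compatibility — zero rotation at each built-in end:
  4.25 M_A + 2.125 M_B = 1566
  2.125 M_A + 4.25 M_B = 1701
Solving the pair gives M_A = 224.4 kN·m and M_B = 288.1 kN·m (hogging).

M_B = 288.1 kN·m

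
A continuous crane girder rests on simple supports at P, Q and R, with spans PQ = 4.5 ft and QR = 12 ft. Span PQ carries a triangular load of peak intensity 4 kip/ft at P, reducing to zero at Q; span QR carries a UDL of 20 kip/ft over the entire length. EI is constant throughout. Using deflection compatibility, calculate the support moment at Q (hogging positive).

Insert a hinge at Q; M_Q is the redundant, and each span becomes simply supported.
End slopes at the hinge Q, treating each span as simply supported:
  span PQ: triangular load, peak 4: 7w₀L³/(360EI) = 7.088/EI
  span QR: UDL 20: wL³/(24EI) = 1440/EI
  relative rotation θ_0 = (7.088 + 1440)/EI = 1447/EI
A unit hogging moment at Q produces rotation L₁/(3EI) + L₂/(3EI) = 5.5/EI.
Compatibility: M_Q·(L₁+L₂)/(3EI) = θ_0, giving M_Q = 263.1 kip·ft (hogging).

M_Q = 263.1 kip·ft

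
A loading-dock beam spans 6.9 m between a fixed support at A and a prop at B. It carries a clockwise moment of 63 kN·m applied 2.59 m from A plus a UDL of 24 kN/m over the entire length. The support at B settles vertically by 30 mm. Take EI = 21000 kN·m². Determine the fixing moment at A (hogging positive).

Take the reaction at B as the redundant and release it; the primary structure is a cantilever fixed at A.
Primary-structure tip deflection at B by superposition:
  clockwise couple 63 at a = 2.59: M₀a(2L − a)/(2EI) = 914.6/EI
  UDL 24: wL⁴/(8EI) = 6800/EI
  δ_0 = 7715/EI
Tip deflection under a unit load at B: L³/(3EI) = 109.5/EI.
With EI = 21000 kN·m²: δ_0 = 0.36737 m and δ_{BB} = 0.005214 m/kN.
Compatibility — the beam at B must follow the support down by 0.03 m: δ_0 − R_B·δ_{BB} = 0.03, so R_B = (0.36737 − 0.03)/0.005214 = 64.7 kN.
Moment equilibrium about A: M_A = Σ(load moments about A) − R_B·L = 634.3 − 64.7×6.9 = 187.9 kN·m.

M_A = 187.9 kN·m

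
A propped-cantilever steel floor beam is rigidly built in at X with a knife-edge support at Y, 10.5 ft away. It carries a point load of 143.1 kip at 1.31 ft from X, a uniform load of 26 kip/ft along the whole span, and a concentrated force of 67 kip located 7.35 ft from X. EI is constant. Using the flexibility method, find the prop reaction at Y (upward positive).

Release the roller at Y. Primary structure: cantilever fixed at X.
Free-end deflection of the primary structure under the applied loading (downward +):
  point load 143.1 at a = 1.31: Pa²(3L − a)/(6EI) = 1236/EI
  UDL 26: wL⁴/(8EI) = 39504/EI
  point load 67 at a = 7.35: Pa²(3L − a)/(6EI) = 14569/EI
  δ_0 = 55308/EI
Tip deflection under a unit load at Y: L³/(3EI) = 385.9/EI.
Compatibility at Y: δ_0 − R_Y·δ_{YY} = 0, so R_Y = 55308/385.9 = 143.3 kip.

R_Y = 143.3 kip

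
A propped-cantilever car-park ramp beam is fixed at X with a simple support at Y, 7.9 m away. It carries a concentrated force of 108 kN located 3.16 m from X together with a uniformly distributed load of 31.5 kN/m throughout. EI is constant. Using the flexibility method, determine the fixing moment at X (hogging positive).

Take the reaction at Y as the redundant and release it; the primary structure is a cantilever fixed at X.
Downward deflection at the released point Y due to the loads:
  point load 108 at a = 3.16: Pa²(3L − a)/(6EI) = 3692/EI
  UDL 31.5: wL⁴/(8EI) = 15337/EI
  δ_0 = 19028/EI
Flexibility coefficient — unit upward force at Y: δ_{YY} = L³/(3EI) = 164.3/EI.
Compatibility at Y: δ_0 − R_Y·δ_{YY} = 0, so R_Y = 19028/164.3 = 115.8 kN.
Moment equilibrium about X: M_X = Σ(load moments about X) − R_Y·L = 1324 − 115.8×7.9 = 409.6 kN·m.

M_X = 409.6 kN·m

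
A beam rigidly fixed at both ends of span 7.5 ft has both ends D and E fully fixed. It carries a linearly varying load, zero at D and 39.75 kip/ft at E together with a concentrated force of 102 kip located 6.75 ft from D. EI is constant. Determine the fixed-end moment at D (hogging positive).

Release both end moments; the primary structure is a simply-supported span DE with redundants M_D and M_E.
End rotations of the released simple span under the applied load (×1/EI):
  at D: triangular load, peak 39.75: 7w₀L³/(360EI) = 326.1/EI
  at E: triangular load, peak 39.75: w₀L³/(45EI) = 372.7/EI
  at D: point load 102 at a = 6.75: Pab(L + b)/(6LEI) = 94.67/EI
  at E: point load 102 at a = 6.75: Pab(L + a)/(6LEI) = 163.5/EI
  θ_D0 = 420.7/EI,  θ_E0 = 536.2/EI
Flexibility coefficients: a unit moment at one end gives L/(3EI) there and L/(6EI) at the far end, so f₁₁ = f₂₂ = 2.5/EI and f₁₂ = f₂₁ = 1.25/EI.
Compatibility — zero rotation at each built-in end:
  2.5 M_D + 1.25 M_E = 420.7
  1.25 M_D + 2.5 M_E = 536.2
Solving the pair gives M_D = 81.42 kip·ft and M_E = 173.8 kip·ft (hogging).

M_D = 81.42 kip·ft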